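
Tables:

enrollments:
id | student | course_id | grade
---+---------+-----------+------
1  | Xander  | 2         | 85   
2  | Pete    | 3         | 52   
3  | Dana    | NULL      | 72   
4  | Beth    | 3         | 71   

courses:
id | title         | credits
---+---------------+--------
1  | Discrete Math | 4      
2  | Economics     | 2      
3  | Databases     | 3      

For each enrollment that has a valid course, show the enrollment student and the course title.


INNER JOIN keeps only enrollments rows whose course_id matches an id in courses. Walk through each enrollment:
  - enrollment 1 (Xander): course_id=2 -> matches Economics
  - enrollment 2 (Pete): course_id=3 -> matches Databases
  - enrollment 3 (Dana): course_id=NULL, no match -> dropped
  - enrollment 4 (Beth): course_id=3 -> matches Databases
So 1 of 4 rows is dropped.

SQL:
SELECT a.student, b.title AS course
FROM enrollments a
INNER JOIN courses b ON a.course_id = b.id

Result:
student | course   
--------+----------
Xander  | Economics
Pete    | Databases
Beth    | Databases


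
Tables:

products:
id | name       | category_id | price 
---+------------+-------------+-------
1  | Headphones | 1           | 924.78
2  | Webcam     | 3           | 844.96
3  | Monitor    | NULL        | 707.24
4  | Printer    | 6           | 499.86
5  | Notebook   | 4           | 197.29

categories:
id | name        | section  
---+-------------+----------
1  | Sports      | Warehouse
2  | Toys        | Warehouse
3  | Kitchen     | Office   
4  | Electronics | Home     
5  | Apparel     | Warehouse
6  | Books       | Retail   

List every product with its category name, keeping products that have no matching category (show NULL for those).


LEFT JOIN keeps every row from products (the left table); where category_id has no match in categories, the category columns become NULL. Walk through each product:
  - product 1 (Headphones): category_id=1 -> matches Sports
  - product 2 (Webcam): category_id=3 -> matches Kitchen
  - product 3 (Monitor): category_id=NULL, no match -> kept with NULL
  - product 4 (Printer): category_id=6 -> matches Books
  - product 5 (Notebook): category_id=4 -> matches Electronics
All 5 rows appear; 1 has NULL category.

SQL:
SELECT a.name, b.name AS category
FROM products a
LEFT JOIN categories b ON a.category_id = b.id

Result:
name       | category   
-----------+------------
Headphones | Sports     
Webcam     | Kitchen    
Monitor    | NULL       
Printer    | Books      
Notebook   | Electronics


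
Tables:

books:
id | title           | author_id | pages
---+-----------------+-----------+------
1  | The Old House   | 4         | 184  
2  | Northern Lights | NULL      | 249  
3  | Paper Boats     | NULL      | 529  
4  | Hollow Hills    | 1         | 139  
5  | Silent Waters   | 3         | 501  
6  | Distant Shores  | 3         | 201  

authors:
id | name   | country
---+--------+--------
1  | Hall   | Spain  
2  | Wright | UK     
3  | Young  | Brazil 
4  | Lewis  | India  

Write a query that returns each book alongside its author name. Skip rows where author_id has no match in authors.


INNER JOIN keeps only books rows whose author_id matches an id in authors. Walk through each book:
  - book 1 (The Old House): author_id=4 -> matches Lewis
  - book 2 (Northern Lights): author_id=NULL, no match -> dropped
  - book 3 (Paper Boats): author_id=NULL, no match -> dropped
  - book 4 (Hollow Hills): author_id=1 -> matches Hall
  - book 5 (Silent Waters): author_id=3 -> matches Young
  - book 6 (Distant Shores): author_id=3 -> matches Young
So 2 of 6 rows are dropped.

SQL:
SELECT a.title, b.name AS author
FROM books a
INNER JOIN authors b ON a.author_id = b.id

Result:
title          | author
---------------+-------
The Old House  | Lewis 
Hollow Hills   | Hall  
Silent Waters  | Young 
Distant Shores | Young 


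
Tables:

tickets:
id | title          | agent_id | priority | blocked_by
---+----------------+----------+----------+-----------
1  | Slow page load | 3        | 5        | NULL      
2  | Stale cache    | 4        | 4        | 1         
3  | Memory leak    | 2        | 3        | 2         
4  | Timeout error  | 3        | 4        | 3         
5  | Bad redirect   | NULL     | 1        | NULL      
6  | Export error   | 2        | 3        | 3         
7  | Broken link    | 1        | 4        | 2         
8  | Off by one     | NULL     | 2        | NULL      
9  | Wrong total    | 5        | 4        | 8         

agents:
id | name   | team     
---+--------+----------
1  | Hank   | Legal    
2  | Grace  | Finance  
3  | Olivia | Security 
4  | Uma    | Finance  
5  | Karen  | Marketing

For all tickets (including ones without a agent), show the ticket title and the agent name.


LEFT JOIN keeps every row from tickets (the left table); where agent_id has no match in agents, the agent columns become NULL. Walk through each ticket:
  - ticket 1 (Slow page load): agent_id=3 -> matches Olivia
  - ticket 2 (Stale cache): agent_id=4 -> matches Uma
  - ticket 3 (Memory leak): agent_id=2 -> matches Grace
  - ticket 4 (Timeout error): agent_id=3 -> matches Olivia
  - ticket 5 (Bad redirect): agent_id=NULL, no match -> kept with NULL
  - ticket 6 (Export error): agent_id=2 -> matches Grace
  - ticket 7 (Broken link): agent_id=1 -> matches Hank
  - ticket 8 (Off by one): agent_id=NULL, no match -> kept with NULL
  - ticket 9 (Wrong total): agent_id=5 -> matches Karen
All 9 rows appear; 2 have NULL agent.

SQL:
SELECT a.title, b.name AS agent
FROM tickets a
LEFT JOIN agents b ON a.agent_id = b.id

Result:
title          | agent 
---------------+-------
Slow page load | Olivia
Stale cache    | Uma   
Memory leak    | Grace 
Timeout error  | Olivia
Bad redirect   | NULL  
Export error   | Grace 
Broken link    | Hank  
Off by one     | NULL  
Wrong total    | Karen 


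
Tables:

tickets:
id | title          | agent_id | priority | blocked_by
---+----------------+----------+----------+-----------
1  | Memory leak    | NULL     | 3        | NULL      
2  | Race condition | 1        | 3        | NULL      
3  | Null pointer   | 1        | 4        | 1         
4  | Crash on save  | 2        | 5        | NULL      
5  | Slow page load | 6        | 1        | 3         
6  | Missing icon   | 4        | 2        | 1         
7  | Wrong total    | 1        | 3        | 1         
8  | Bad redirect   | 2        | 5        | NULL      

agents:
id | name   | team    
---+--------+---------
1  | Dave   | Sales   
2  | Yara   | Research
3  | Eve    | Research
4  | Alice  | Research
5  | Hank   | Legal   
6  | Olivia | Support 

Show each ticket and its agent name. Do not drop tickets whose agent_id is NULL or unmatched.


LEFT JOIN keeps every row from tickets (the left table); where agent_id has no match in agents, the agent columns become NULL. Walk through each ticket:
  - ticket 1 (Memory leak): agent_id=NULL, no match -> kept with NULL
  - ticket 2 (Race condition): agent_id=1 -> matches Dave
  - ticket 3 (Null pointer): agent_id=1 -> matches Dave
  - ticket 4 (Crash on save): agent_id=2 -> matches Yara
  - ticket 5 (Slow page load): agent_id=6 -> matches Olivia
  - ticket 6 (Missing icon): agent_id=4 -> matches Alice
  - ticket 7 (Wrong total): agent_id=1 -> matches Dave
  - ticket 8 (Bad redirect): agent_id=2 -> matches Yara
All 8 rows appear; 1 has NULL agent.

SQL:
SELECT a.title, b.name AS agent
FROM tickets a
LEFT JOIN agents b ON a.agent_id = b.id

Result:
title          | agent 
---------------+-------
Memory leak    | NULL  
Race condition | Dave  
Null pointer   | Dave  
Crash on save  | Yara  
Slow page load | Olivia
Missing icon   | Alice 
Wrong total    | Dave  
Bad redirect   | Yara  


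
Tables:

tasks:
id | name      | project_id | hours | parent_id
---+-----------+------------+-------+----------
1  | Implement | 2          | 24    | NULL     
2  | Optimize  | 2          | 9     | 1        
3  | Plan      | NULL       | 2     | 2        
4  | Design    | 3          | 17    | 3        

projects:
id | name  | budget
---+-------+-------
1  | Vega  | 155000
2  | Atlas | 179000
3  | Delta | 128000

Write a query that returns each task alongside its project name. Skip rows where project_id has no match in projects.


INNER JOIN keeps only tasks rows whose project_id matches an id in projects. Walk through each task:
  - task 1 (Implement): project_id=2 -> matches Atlas
  - task 2 (Optimize): project_id=2 -> matches Atlas
  - task 3 (Plan): project_id=NULL, no match -> dropped
  - task 4 (Design): project_id=3 -> matches Delta
So 1 of 4 rows is dropped.

SQL:
SELECT a.name, b.name AS project
FROM tasks a
INNER JOIN projects b ON a.project_id = b.id

Result:
name      | project
----------+--------
Implement | Atlas  
Optimize  | Atlas  
Design    | Delta  


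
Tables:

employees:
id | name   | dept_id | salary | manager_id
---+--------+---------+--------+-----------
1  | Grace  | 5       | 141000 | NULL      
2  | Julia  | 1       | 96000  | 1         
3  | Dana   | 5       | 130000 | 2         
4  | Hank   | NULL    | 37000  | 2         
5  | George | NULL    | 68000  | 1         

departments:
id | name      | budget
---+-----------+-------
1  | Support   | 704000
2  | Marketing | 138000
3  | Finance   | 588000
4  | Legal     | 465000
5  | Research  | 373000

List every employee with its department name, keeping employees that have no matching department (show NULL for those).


LEFT JOIN keeps every row from employees (the left table); where dept_id has no match in departments, the department columns become NULL. Walk through each employee:
  - employee 1 (Grace): dept_id=5 -> matches Research
  - employee 2 (Julia): dept_id=1 -> matches Support
  - employee 3 (Dana): dept_id=5 -> matches Research
  - employee 4 (Hank): dept_id=NULL, no match -> kept with NULL
  - employee 5 (George): dept_id=NULL, no match -> kept with NULL
All 5 rows appear; 2 have NULL department.

SQL:
SELECT a.name, b.name AS department
FROM employees a
LEFT JOIN departments b ON a.dept_id = b.id

Result:
name   | department
-------+-----------
Grace  | Research  
Julia  | Support   
Dana   | Research  
Hank   | NULL      
George | NULL      


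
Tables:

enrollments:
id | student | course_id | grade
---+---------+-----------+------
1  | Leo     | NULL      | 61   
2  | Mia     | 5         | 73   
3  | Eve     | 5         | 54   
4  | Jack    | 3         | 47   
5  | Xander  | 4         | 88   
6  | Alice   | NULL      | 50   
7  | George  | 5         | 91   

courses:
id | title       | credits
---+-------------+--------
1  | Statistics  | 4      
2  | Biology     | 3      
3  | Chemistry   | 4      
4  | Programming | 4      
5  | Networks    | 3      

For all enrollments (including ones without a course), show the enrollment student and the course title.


LEFT JOIN keeps every row from enrollments (the left table); where course_id has no match in courses, the course columns become NULL. Walk through each enrollment:
  - enrollment 1 (Leo): course_id=NULL, no match -> kept with NULL
  - enrollment 2 (Mia): course_id=5 -> matches Networks
  - enrollment 3 (Eve): course_id=5 -> matches Networks
  - enrollment 4 (Jack): course_id=3 -> matches Chemistry
  - enrollment 5 (Xander): course_id=4 -> matches Programming
  - enrollment 6 (Alice): course_id=NULL, no match -> kept with NULL
  - enrollment 7 (George): course_id=5 -> matches Networks
All 7 rows appear; 2 have NULL course.

SQL:
SELECT a.student, b.title AS course
FROM enrollments a
LEFT JOIN courses b ON a.course_id = b.id

Result:
student | course     
--------+------------
Leo     | NULL       
Mia     | Networks   
Eve     | Networks   
Jack    | Chemistry  
Xander  | Programming
Alice   | NULL       
George  | Networks   


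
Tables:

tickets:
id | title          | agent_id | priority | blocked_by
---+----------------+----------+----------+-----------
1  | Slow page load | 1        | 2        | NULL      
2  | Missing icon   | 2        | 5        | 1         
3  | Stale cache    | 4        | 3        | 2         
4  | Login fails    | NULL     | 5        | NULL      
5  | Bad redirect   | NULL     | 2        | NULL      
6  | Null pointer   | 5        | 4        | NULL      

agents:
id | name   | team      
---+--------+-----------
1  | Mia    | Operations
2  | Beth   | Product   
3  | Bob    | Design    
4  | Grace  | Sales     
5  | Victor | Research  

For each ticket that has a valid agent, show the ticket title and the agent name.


INNER JOIN keeps only tickets rows whose agent_id matches an id in agents. Walk through each ticket:
  - ticket 1 (Slow page load): agent_id=1 -> matches Mia
  - ticket 2 (Missing icon): agent_id=2 -> matches Beth
  - ticket 3 (Stale cache): agent_id=4 -> matches Grace
  - ticket 4 (Login fails): agent_id=NULL, no match -> dropped
  - ticket 5 (Bad redirect): agent_id=NULL, no match -> dropped
  - ticket 6 (Null pointer): agent_id=5 -> matches Victor
So 2 of 6 rows are dropped.

SQL:
SELECT a.title, b.name AS agent
FROM tickets a
INNER JOIN agents b ON a.agent_id = b.id

Result:
title          | agent 
---------------+-------
Slow page load | Mia   
Missing icon   | Beth  
Stale cache    | Grace 
Null pointer   | Victor


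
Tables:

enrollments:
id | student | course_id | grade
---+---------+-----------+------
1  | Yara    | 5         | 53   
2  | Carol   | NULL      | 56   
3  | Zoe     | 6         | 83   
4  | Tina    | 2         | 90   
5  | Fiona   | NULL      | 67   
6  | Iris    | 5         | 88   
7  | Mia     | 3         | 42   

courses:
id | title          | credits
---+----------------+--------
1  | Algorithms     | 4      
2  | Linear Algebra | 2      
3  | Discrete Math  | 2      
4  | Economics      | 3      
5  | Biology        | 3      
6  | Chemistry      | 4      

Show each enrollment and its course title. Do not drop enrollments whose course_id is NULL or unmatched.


LEFT JOIN keeps every row from enrollments (the left table); where course_id has no match in courses, the course columns become NULL. Walk through each enrollment:
  - enrollment 1 (Yara): course_id=5 -> matches Biology
  - enrollment 2 (Carol): course_id=NULL, no match -> kept with NULL
  - enrollment 3 (Zoe): course_id=6 -> matches Chemistry
  - enrollment 4 (Tina): course_id=2 -> matches Linear Algebra
  - enrollment 5 (Fiona): course_id=NULL, no match -> kept with NULL
  - enrollment 6 (Iris): course_id=5 -> matches Biology
  - enrollment 7 (Mia): course_id=3 -> matches Discrete Math
All 7 rows appear; 2 have NULL course.

SQL:
SELECT a.student, b.title AS course
FROM enrollments a
LEFT JOIN courses b ON a.course_id = b.id

Result:
student | course        
--------+---------------
Yara    | Biology       
Carol   | NULL          
Zoe     | Chemistry     
Tina    | Linear Algebra
Fiona   | NULL          
Iris    | Biology       
Mia     | Discrete Math 


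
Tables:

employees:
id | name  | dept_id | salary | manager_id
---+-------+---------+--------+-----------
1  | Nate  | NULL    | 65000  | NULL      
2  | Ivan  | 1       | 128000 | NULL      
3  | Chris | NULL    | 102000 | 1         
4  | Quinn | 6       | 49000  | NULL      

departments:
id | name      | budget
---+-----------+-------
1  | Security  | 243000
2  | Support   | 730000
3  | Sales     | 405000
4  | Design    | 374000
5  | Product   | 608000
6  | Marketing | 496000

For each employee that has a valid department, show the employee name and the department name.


INNER JOIN keeps only employees rows whose dept_id matches an id in departments. Walk through each employee:
  - employee 1 (Nate): dept_id=NULL, no match -> dropped
  - employee 2 (Ivan): dept_id=1 -> matches Security
  - employee 3 (Chris): dept_id=NULL, no match -> dropped
  - employee 4 (Quinn): dept_id=6 -> matches Marketing
So 2 of 4 rows are dropped.

SQL:
SELECT a.name, b.name AS department
FROM employees a
INNER JOIN departments b ON a.dept_id = b.id

Result:
name  | department
------+-----------
Ivan  | Security  
Quinn | Marketing 


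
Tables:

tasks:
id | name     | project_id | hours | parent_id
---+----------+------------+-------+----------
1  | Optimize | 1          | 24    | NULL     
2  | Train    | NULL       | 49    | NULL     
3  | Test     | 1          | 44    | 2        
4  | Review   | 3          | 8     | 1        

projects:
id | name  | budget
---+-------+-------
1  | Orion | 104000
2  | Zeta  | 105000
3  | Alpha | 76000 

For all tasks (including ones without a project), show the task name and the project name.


LEFT JOIN keeps every row from tasks (the left table); where project_id has no match in projects, the project columns become NULL. Walk through each task:
  - task 1 (Optimize): project_id=1 -> matches Orion
  - task 2 (Train): project_id=NULL, no match -> kept with NULL
  - task 3 (Test): project_id=1 -> matches Orion
  - task 4 (Review): project_id=3 -> matches Alpha
All 4 rows appear; 1 has NULL project.

SQL:
SELECT a.name, b.name AS project
FROM tasks a
LEFT JOIN projects b ON a.project_id = b.id

Result:
name     | project
---------+--------
Optimize | Orion  
Train    | NULL   
Test     | Orion  
Review   | Alpha  


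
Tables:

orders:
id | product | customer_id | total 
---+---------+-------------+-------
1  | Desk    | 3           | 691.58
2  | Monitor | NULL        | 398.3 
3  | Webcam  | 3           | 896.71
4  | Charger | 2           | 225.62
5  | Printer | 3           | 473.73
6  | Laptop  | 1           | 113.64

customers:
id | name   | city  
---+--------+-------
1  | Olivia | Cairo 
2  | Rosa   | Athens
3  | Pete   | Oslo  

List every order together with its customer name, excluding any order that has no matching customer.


INNER JOIN keeps only orders rows whose customer_id matches an id in customers. Walk through each order:
  - order 1 (Desk): customer_id=3 -> matches Pete
  - order 2 (Monitor): customer_id=NULL, no match -> dropped
  - order 3 (Webcam): customer_id=3 -> matches Pete
  - order 4 (Charger): customer_id=2 -> matches Rosa
  - order 5 (Printer): customer_id=3 -> matches Pete
  - order 6 (Laptop): customer_id=1 -> matches Olivia
So 1 of 6 rows is dropped.

SQL:
SELECT a.product, b.name AS customer
FROM orders a
INNER JOIN customers b ON a.customer_id = b.id

Result:
product | customer
--------+---------
Desk    | Pete    
Webcam  | Pete    
Charger | Rosa    
Printer | Pete    
Laptop  | Olivia  


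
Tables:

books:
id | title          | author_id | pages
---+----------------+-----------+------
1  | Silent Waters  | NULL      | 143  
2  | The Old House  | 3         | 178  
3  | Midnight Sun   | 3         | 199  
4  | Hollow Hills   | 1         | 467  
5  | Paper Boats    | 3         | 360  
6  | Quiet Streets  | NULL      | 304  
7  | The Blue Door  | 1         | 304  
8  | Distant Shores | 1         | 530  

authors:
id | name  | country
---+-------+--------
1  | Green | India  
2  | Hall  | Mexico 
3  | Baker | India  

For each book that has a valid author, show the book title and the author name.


INNER JOIN keeps only books rows whose author_id matches an id in authors. Walk through each book:
  - book 1 (Silent Waters): author_id=NULL, no match -> dropped
  - book 2 (The Old House): author_id=3 -> matches Baker
  - book 3 (Midnight Sun): author_id=3 -> matches Baker
  - book 4 (Hollow Hills): author_id=1 -> matches Green
  - book 5 (Paper Boats): author_id=3 -> matches Baker
  - book 6 (Quiet Streets): author_id=NULL, no match -> dropped
  - book 7 (The Blue Door): author_id=1 -> matches Green
  - book 8 (Distant Shores): author_id=1 -> matches Green
So 2 of 8 rows are dropped.

SQL:
SELECT a.title, b.name AS author
FROM books a
INNER JOIN authors b ON a.author_id = b.id

Result:
title          | author
---------------+-------
The Old House  | Baker 
Midnight Sun   | Baker 
Hollow Hills   | Green 
Paper Boats    | Baker 
The Blue Door  | Green 
Distant Shores | Green 


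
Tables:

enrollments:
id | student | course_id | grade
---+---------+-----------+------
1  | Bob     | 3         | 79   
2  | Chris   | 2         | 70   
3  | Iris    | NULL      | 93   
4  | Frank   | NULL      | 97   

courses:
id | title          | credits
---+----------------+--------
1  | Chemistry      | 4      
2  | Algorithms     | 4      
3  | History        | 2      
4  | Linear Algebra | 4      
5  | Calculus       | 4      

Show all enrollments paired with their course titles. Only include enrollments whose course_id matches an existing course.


INNER JOIN keeps only enrollments rows whose course_id matches an id in courses. Walk through each enrollment:
  - enrollment 1 (Bob): course_id=3 -> matches History
  - enrollment 2 (Chris): course_id=2 -> matches Algorithms
  - enrollment 3 (Iris): course_id=NULL, no match -> dropped
  - enrollment 4 (Frank): course_id=NULL, no match -> dropped
So 2 of 4 rows are dropped.

SQL:
SELECT a.student, b.title AS course
FROM enrollments a
INNER JOIN courses b ON a.course_id = b.id

Result:
student | course    
--------+-----------
Bob     | History   
Chris   | Algorithms


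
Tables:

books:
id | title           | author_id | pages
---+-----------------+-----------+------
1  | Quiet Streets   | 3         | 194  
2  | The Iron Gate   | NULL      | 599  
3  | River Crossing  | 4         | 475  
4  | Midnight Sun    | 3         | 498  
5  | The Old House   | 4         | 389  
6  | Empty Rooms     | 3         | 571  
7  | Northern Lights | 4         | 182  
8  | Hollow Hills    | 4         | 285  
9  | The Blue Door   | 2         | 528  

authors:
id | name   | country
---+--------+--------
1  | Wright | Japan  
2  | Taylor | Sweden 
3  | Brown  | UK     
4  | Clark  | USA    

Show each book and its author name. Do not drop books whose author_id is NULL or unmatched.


LEFT JOIN keeps every row from books (the left table); where author_id has no match in authors, the author columns become NULL. Walk through each book:
  - book 1 (Quiet Streets): author_id=3 -> matches Brown
  - book 2 (The Iron Gate): author_id=NULL, no match -> kept with NULL
  - book 3 (River Crossing): author_id=4 -> matches Clark
  - book 4 (Midnight Sun): author_id=3 -> matches Brown
  - book 5 (The Old House): author_id=4 -> matches Clark
  - book 6 (Empty Rooms): author_id=3 -> matches Brown
  - book 7 (Northern Lights): author_id=4 -> matches Clark
  - book 8 (Hollow Hills): author_id=4 -> matches Clark
  - book 9 (The Blue Door): author_id=2 -> matches Taylor
All 9 rows appear; 1 has NULL author.

SQL:
SELECT a.title, b.name AS author
FROM books a
LEFT JOIN authors b ON a.author_id = b.id

Result:
title           | author
----------------+-------
Quiet Streets   | Brown 
The Iron Gate   | NULL  
River Crossing  | Clark 
Midnight Sun    | Brown 
The Old House   | Clark 
Empty Rooms     | Brown 
Northern Lights | Clark 
Hollow Hills    | Clark 
The Blue Door   | Taylor


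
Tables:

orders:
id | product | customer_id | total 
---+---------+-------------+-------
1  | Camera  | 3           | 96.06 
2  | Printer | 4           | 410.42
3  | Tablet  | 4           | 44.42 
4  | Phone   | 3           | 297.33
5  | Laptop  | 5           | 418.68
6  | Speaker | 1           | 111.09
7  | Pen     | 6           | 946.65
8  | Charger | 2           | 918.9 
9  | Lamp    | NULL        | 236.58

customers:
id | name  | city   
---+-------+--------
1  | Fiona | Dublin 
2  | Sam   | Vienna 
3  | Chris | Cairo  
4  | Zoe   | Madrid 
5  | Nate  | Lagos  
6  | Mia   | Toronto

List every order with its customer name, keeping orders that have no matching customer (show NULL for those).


LEFT JOIN keeps every row from orders (the left table); where customer_id has no match in customers, the customer columns become NULL. Walk through each order:
  - order 1 (Camera): customer_id=3 -> matches Chris
  - order 2 (Printer): customer_id=4 -> matches Zoe
  - order 3 (Tablet): customer_id=4 -> matches Zoe
  - order 4 (Phone): customer_id=3 -> matches Chris
  - order 5 (Laptop): customer_id=5 -> matches Nate
  - order 6 (Speaker): customer_id=1 -> matches Fiona
  - order 7 (Pen): customer_id=6 -> matches Mia
  - order 8 (Charger): customer_id=2 -> matches Sam
  - order 9 (Lamp): customer_id=NULL, no match -> kept with NULL
All 9 rows appear; 1 has NULL customer.

SQL:
SELECT a.product, b.name AS customer
FROM orders a
LEFT JOIN customers b ON a.customer_id = b.id

Result:
product | customer
--------+---------
Camera  | Chris   
Printer | Zoe     
Tablet  | Zoe     
Phone   | Chris   
Laptop  | Nate    
Speaker | Fiona   
Pen     | Mia     
Charger | Sam     
Lamp    | NULL    


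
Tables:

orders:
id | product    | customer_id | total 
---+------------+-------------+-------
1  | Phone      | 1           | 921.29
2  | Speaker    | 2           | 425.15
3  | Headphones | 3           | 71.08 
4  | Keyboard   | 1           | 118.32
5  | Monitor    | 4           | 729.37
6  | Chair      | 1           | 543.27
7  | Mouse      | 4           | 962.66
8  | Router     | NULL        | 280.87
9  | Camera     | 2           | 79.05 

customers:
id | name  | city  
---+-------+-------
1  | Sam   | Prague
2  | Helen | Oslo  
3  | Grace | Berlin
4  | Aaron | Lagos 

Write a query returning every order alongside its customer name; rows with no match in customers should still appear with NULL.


LEFT JOIN keeps every row from orders (the left table); where customer_id has no match in customers, the customer columns become NULL. Walk through each order:
  - order 1 (Phone): customer_id=1 -> matches Sam
  - order 2 (Speaker): customer_id=2 -> matches Helen
  - order 3 (Headphones): customer_id=3 -> matches Grace
  - order 4 (Keyboard): customer_id=1 -> matches Sam
  - order 5 (Monitor): customer_id=4 -> matches Aaron
  - order 6 (Chair): customer_id=1 -> matches Sam
  - order 7 (Mouse): customer_id=4 -> matches Aaron
  - order 8 (Router): customer_id=NULL, no match -> kept with NULL
  - order 9 (Camera): customer_id=2 -> matches Helen
All 9 rows appear; 1 has NULL customer.

SQL:
SELECT a.product, b.name AS customer
FROM orders a
LEFT JOIN customers b ON a.customer_id = b.id

Result:
product    | customer
-----------+---------
Phone      | Sam     
Speaker    | Helen   
Headphones | Grace   
Keyboard   | Sam     
Monitor    | Aaron   
Chair      | Sam     
Mouse      | Aaron   
Router     | NULL    
Camera     | Helen   


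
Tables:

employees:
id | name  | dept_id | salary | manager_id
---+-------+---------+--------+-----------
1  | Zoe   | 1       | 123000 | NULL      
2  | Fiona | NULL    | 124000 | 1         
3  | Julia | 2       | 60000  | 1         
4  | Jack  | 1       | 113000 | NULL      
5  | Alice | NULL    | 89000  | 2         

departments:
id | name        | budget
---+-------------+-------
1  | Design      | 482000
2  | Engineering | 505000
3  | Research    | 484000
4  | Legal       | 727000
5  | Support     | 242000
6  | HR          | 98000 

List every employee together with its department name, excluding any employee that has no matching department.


INNER JOIN keeps only employees rows whose dept_id matches an id in departments. Walk through each employee:
  - employee 1 (Zoe): dept_id=1 -> matches Design
  - employee 2 (Fiona): dept_id=NULL, no match -> dropped
  - employee 3 (Julia): dept_id=2 -> matches Engineering
  - employee 4 (Jack): dept_id=1 -> matches Design
  - employee 5 (Alice): dept_id=NULL, no match -> dropped
So 2 of 5 rows are dropped.

SQL:
SELECT a.name, b.name AS department
FROM employees a
INNER JOIN departments b ON a.dept_id = b.id

Result:
name  | department 
------+------------
Zoe   | Design     
Julia | Engineering
Jack  | Design     


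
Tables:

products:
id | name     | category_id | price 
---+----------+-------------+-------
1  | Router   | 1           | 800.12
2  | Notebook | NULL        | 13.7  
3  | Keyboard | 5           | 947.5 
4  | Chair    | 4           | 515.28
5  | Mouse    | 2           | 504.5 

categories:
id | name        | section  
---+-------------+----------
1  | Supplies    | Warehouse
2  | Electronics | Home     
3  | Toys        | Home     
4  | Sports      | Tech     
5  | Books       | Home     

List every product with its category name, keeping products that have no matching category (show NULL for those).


LEFT JOIN keeps every row from products (the left table); where category_id has no match in categories, the category columns become NULL. Walk through each product:
  - product 1 (Router): category_id=1 -> matches Supplies
  - product 2 (Notebook): category_id=NULL, no match -> kept with NULL
  - product 3 (Keyboard): category_id=5 -> matches Books
  - product 4 (Chair): category_id=4 -> matches Sports
  - product 5 (Mouse): category_id=2 -> matches Electronics
All 5 rows appear; 1 has NULL category.

SQL:
SELECT a.name, b.name AS category
FROM products a
LEFT JOIN categories b ON a.category_id = b.id

Result:
name     | category   
---------+------------
Router   | Supplies   
Notebook | NULL       
Keyboard | Books      
Chair    | Sports     
Mouse    | Electronics


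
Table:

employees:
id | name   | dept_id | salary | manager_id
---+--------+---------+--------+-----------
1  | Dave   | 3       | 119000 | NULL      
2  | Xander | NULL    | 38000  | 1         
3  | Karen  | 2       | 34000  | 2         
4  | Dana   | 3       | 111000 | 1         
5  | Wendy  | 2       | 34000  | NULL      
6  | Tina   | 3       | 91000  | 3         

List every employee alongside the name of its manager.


This is a self-join: employees is joined to a second copy of itself, matching each row's manager_id to another row's id. Use LEFT JOIN so rows with manager_id=NULL are kept.
  - employee 1 (Dave): manager_id=NULL -> NULL
  - employee 2 (Xander): manager_id=1 -> Dave
  - employee 3 (Karen): manager_id=2 -> Xander
  - employee 4 (Dana): manager_id=1 -> Dave
  - employee 5 (Wendy): manager_id=NULL -> NULL
  - employee 6 (Tina): manager_id=3 -> Karen

SQL:
SELECT a.name AS item, b.name AS manager
FROM employees a
LEFT JOIN employees b ON a.manager_id = b.id

Result:
item   | manager
-------+--------
Dave   | NULL   
Xander | Dave   
Karen  | Xander 
Dana   | Dave   
Wendy  | NULL   
Tina   | Karen  


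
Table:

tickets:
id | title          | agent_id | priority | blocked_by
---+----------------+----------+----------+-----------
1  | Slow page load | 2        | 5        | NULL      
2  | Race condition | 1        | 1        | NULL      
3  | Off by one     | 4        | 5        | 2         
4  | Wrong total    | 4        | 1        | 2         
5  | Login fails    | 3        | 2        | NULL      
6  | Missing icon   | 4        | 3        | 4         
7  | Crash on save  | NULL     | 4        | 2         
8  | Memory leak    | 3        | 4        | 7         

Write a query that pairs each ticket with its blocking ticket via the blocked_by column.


This is a self-join: tickets is joined to a second copy of itself, matching each row's blocked_by to another row's id. Use LEFT JOIN so rows with blocked_by=NULL are kept.
  - ticket 1 (Slow page load): blocked_by=NULL -> NULL
  - ticket 2 (Race condition): blocked_by=NULL -> NULL
  - ticket 3 (Off by one): blocked_by=2 -> Race condition
  - ticket 4 (Wrong total): blocked_by=2 -> Race condition
  - ticket 5 (Login fails): blocked_by=NULL -> NULL
  - ticket 6 (Missing icon): blocked_by=4 -> Wrong total
  - ticket 7 (Crash on save): blocked_by=2 -> Race condition
  - ticket 8 (Memory leak): blocked_by=7 -> Crash on save

SQL:
SELECT a.title AS item, b.title AS blocked_by
FROM tickets a
LEFT JOIN tickets b ON a.blocked_by = b.id

Result:
item           | blocked_by    
---------------+---------------
Slow page load | NULL          
Race condition | NULL          
Off by one     | Race condition
Wrong total    | Race condition
Login fails    | NULL          
Missing icon   | Wrong total   
Crash on save  | Race condition
Memory leak    | Crash on save 


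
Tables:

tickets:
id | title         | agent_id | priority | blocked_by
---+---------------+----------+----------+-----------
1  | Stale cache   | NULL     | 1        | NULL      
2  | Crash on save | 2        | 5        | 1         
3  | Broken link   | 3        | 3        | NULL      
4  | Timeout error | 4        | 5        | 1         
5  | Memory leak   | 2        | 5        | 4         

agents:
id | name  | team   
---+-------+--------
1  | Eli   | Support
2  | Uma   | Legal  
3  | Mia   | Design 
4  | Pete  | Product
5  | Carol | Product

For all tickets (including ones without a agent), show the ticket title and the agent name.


LEFT JOIN keeps every row from tickets (the left table); where agent_id has no match in agents, the agent columns become NULL. Walk through each ticket:
  - ticket 1 (Stale cache): agent_id=NULL, no match -> kept with NULL
  - ticket 2 (Crash on save): agent_id=2 -> matches Uma
  - ticket 3 (Broken link): agent_id=3 -> matches Mia
  - ticket 4 (Timeout error): agent_id=4 -> matches Pete
  - ticket 5 (Memory leak): agent_id=2 -> matches Uma
All 5 rows appear; 1 has NULL agent.

SQL:
SELECT a.title, b.name AS agent
FROM tickets a
LEFT JOIN agents b ON a.agent_id = b.id

Result:
title         | agent
--------------+------
Stale cache   | NULL 
Crash on save | Uma  
Broken link   | Mia  
Timeout error | Pete 
Memory leak   | Uma  


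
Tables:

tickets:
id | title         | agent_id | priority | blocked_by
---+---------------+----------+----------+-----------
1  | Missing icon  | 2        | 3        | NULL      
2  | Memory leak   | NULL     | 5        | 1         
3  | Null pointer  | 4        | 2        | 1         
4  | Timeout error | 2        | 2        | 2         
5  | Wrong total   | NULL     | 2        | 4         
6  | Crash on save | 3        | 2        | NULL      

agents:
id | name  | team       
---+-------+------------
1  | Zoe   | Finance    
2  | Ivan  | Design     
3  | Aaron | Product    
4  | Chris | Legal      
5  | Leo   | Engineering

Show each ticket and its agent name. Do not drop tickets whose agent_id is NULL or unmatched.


LEFT JOIN keeps every row from tickets (the left table); where agent_id has no match in agents, the agent columns become NULL. Walk through each ticket:
  - ticket 1 (Missing icon): agent_id=2 -> matches Ivan
  - ticket 2 (Memory leak): agent_id=NULL, no match -> kept with NULL
  - ticket 3 (Null pointer): agent_id=4 -> matches Chris
  - ticket 4 (Timeout error): agent_id=2 -> matches Ivan
  - ticket 5 (Wrong total): agent_id=NULL, no match -> kept with NULL
  - ticket 6 (Crash on save): agent_id=3 -> matches Aaron
All 6 rows appear; 2 have NULL agent.

SQL:
SELECT a.title, b.name AS agent
FROM tickets a
LEFT JOIN agents b ON a.agent_id = b.id

Result:
title         | agent
--------------+------
Missing icon  | Ivan 
Memory leak   | NULL 
Null pointer  | Chris
Timeout error | Ivan 
Wrong total   | NULL 
Crash on save | Aaron


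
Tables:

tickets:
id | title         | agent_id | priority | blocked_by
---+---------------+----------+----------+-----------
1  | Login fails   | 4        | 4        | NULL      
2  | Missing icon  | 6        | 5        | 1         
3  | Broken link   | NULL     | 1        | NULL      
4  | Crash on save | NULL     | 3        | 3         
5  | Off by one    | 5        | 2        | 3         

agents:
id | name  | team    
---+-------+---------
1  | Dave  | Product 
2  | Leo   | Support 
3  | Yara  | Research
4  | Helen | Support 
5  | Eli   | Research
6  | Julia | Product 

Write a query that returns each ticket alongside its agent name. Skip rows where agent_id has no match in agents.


INNER JOIN keeps only tickets rows whose agent_id matches an id in agents. Walk through each ticket:
  - ticket 1 (Login fails): agent_id=4 -> matches Helen
  - ticket 2 (Missing icon): agent_id=6 -> matches Julia
  - ticket 3 (Broken link): agent_id=NULL, no match -> dropped
  - ticket 4 (Crash on save): agent_id=NULL, no match -> dropped
  - ticket 5 (Off by one): agent_id=5 -> matches Eli
So 2 of 5 rows are dropped.

SQL:
SELECT a.title, b.name AS agent
FROM tickets a
INNER JOIN agents b ON a.agent_id = b.id

Result:
title        | agent
-------------+------
Login fails  | Helen
Missing icon | Julia
Off by one   | Eli  


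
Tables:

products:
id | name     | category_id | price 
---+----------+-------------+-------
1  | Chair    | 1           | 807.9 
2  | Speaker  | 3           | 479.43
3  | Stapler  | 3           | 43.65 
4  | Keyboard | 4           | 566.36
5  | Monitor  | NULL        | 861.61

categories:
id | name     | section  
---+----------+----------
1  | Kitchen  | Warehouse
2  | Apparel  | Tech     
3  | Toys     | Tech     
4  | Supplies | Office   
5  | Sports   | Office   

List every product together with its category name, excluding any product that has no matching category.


INNER JOIN keeps only products rows whose category_id matches an id in categories. Walk through each product:
  - product 1 (Chair): category_id=1 -> matches Kitchen
  - product 2 (Speaker): category_id=3 -> matches Toys
  - product 3 (Stapler): category_id=3 -> matches Toys
  - product 4 (Keyboard): category_id=4 -> matches Supplies
  - product 5 (Monitor): category_id=NULL, no match -> dropped
So 1 of 5 rows is dropped.

SQL:
SELECT a.name, b.name AS category
FROM products a
INNER JOIN categories b ON a.category_id = b.id

Result:
name     | category
---------+---------
Chair    | Kitchen 
Speaker  | Toys    
Stapler  | Toys    
Keyboard | Supplies


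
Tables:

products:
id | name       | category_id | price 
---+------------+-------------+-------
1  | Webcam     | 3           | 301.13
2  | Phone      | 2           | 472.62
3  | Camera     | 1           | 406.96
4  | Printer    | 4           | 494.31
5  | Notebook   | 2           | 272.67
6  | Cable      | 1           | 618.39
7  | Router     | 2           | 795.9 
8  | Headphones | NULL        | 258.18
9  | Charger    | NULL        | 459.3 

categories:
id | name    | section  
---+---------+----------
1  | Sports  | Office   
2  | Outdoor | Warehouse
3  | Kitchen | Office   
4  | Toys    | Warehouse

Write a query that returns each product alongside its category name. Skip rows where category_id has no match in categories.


INNER JOIN keeps only products rows whose category_id matches an id in categories. Walk through each product:
  - product 1 (Webcam): category_id=3 -> matches Kitchen
  - product 2 (Phone): category_id=2 -> matches Outdoor
  - product 3 (Camera): category_id=1 -> matches Sports
  - product 4 (Printer): category_id=4 -> matches Toys
  - product 5 (Notebook): category_id=2 -> matches Outdoor
  - product 6 (Cable): category_id=1 -> matches Sports
  - product 7 (Router): category_id=2 -> matches Outdoor
  - product 8 (Headphones): category_id=NULL, no match -> dropped
  - product 9 (Charger): category_id=NULL, no match -> dropped
So 2 of 9 rows are dropped.

SQL:
SELECT a.name, b.name AS category
FROM products a
INNER JOIN categories b ON a.category_id = b.id

Result:
name     | category
---------+---------
Webcam   | Kitchen 
Phone    | Outdoor 
Camera   | Sports  
Printer  | Toys    
Notebook | Outdoor 
Cable    | Sports  
Router   | Outdoor 


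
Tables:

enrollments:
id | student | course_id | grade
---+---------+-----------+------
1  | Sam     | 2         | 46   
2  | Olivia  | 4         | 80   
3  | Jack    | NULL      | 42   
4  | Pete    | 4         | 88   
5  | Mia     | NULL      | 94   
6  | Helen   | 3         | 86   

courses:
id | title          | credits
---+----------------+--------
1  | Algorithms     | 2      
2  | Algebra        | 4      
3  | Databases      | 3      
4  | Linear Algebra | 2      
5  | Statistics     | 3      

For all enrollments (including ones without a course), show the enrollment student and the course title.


LEFT JOIN keeps every row from enrollments (the left table); where course_id has no match in courses, the course columns become NULL. Walk through each enrollment:
  - enrollment 1 (Sam): course_id=2 -> matches Algebra
  - enrollment 2 (Olivia): course_id=4 -> matches Linear Algebra
  - enrollment 3 (Jack): course_id=NULL, no match -> kept with NULL
  - enrollment 4 (Pete): course_id=4 -> matches Linear Algebra
  - enrollment 5 (Mia): course_id=NULL, no match -> kept with NULL
  - enrollment 6 (Helen): course_id=3 -> matches Databases
All 6 rows appear; 2 have NULL course.

SQL:
SELECT a.student, b.title AS course
FROM enrollments a
LEFT JOIN courses b ON a.course_id = b.id

Result:
student | course        
--------+---------------
Sam     | Algebra       
Olivia  | Linear Algebra
Jack    | NULL          
Pete    | Linear Algebra
Mia     | NULL          
Helen   | Databases     
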